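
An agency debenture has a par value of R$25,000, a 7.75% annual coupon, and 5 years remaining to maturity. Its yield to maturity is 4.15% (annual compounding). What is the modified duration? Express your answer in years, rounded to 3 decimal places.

4.209 years

Periodic yield y = 0.0415. First find Macaulay duration:
  t   CF        PV=CF/(1+0.0415)^t    t·PV
  1     1,937.50     1,860.2976     1,860.2976
  2     1,937.50     1,786.1715     3,572.3431
  3     1,937.50     1,714.9991     5,144.9972
  4     1,937.50     1,646.6626     6,586.6503
  5    26,937.50    21,981.6818   109,908.4088
  Σ                 28,989.8126   127,072.6970
P = 28,989.8126; Macaulay duration = 127,072.6970 / 28,989.8126 = 4.38336 years.
Modified duration = D_Mac / (1 + y) = 4.38336 / 1.0415 = 4.20870 years.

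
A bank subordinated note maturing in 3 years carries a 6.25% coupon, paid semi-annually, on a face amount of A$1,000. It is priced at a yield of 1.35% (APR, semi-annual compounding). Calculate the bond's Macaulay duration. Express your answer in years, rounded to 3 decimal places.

Periodic yield y = 0.00675. Discount each cash flow and weight by its period:
  t   CF        PV=CF/(1+0.00675)^t    t·PV
  1        31.25        31.0405        31.0405
  2        31.25        30.8324        61.6647
  3        31.25        30.6256        91.8769
  4        31.25        30.4203       121.6812
  5        31.25        30.2163       151.0817
  6     1,031.25       990.4536     5,942.7216
  Σ                  1,143.5887     6,400.0665
Price P = Σ PV = 1,143.5887.
Macaulay duration = Σ(t·PV) / P = 6,400.0665 / 1,143.5887 = 5.59648 half-year periods.
In years: 5.59648 / 2 = 2.79824 years.

2.798 years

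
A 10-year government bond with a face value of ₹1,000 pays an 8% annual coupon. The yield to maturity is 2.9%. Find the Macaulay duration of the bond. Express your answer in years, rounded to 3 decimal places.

7.740 years

Periodic yield y = 0.029. Discount each cash flow and weight by its year:
  t   CF        PV=CF/(1+0.029)^t    t·PV
  1        80.00        77.7454        77.7454
  2        80.00        75.5543       151.1086
  3        80.00        73.4250       220.2750
  4        80.00        71.3557       285.4227
  5        80.00        69.3447       346.7234
  6        80.00        67.3904       404.3421
  7        80.00        65.4911       458.4378
  8        80.00        63.6454       509.1632
  9        80.00        61.8517       556.6653
  10    1,080.00       811.4654     8,114.6540
  Σ                  1,437.2690    11,124.5374
Price P = Σ PV = 1,437.2690.
Macaulay duration = Σ(t·PV) / P = 11,124.5374 / 1,437.2690 = 7.74005 years.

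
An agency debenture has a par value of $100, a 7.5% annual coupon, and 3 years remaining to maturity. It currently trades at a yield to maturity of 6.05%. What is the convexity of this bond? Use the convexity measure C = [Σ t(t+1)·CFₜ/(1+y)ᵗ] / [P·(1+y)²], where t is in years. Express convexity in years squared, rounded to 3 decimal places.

9.722

With y = 0.0605:
  t   CF        PV=CF/(1+0.0605)^t    t·PV        t(t+1)·PV
  1         7.50         7.0721         7.0721          14.1443
  2         7.50         6.6687        13.3374          40.0121
  3       107.50        90.1315       270.3944       1,081.5776
  Σ                    103.8723       290.8039       1,135.7340
P = 103.8723.
Convexity = Σ t(t+1)·PV / [P·(1+y)²] = 1,135.7340 / (103.8723 × 1.124660) = 9.72200.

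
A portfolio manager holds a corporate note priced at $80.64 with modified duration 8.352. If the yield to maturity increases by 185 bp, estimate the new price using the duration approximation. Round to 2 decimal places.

$68.18

Duration approximation: ΔP/P ≈ -D_mod · Δy = -8.352 × (+0.0185) = -0.154512.
New price ≈ 80.64 × (1 - 0.154512) = 68.18015232.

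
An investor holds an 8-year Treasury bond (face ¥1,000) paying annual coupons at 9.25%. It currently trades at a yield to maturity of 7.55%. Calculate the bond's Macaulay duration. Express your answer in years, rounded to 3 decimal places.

6.092 years

Periodic yield y = 0.0755. Discount each cash flow and weight by its year:
  t   CF        PV=CF/(1+0.0755)^t    t·PV
  1        92.50        86.0065        86.0065
  2        92.50        79.9689       159.9377
  3        92.50        74.3551       223.0652
  4        92.50        69.1353       276.5413
  5        92.50        64.2820       321.4102
  6        92.50        59.7694       358.6167
  7        92.50        55.5736       389.0155
  8     1,092.50       610.2926     4,882.3411
  Σ                  1,099.3835     6,696.9342
Price P = Σ PV = 1,099.3835.
Macaulay duration = Σ(t·PV) / P = 6,696.9342 / 1,099.3835 = 6.09154 years.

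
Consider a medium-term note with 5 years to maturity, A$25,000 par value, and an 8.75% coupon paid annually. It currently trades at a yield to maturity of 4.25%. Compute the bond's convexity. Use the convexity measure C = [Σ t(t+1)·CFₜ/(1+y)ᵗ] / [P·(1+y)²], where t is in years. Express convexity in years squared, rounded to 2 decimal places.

22.68

With y = 0.0425:
  t   CF        PV=CF/(1+0.0425)^t    t·PV        t(t+1)·PV
  1     2,187.50     2,098.3213     2,098.3213       4,196.6427
  2     2,187.50     2,012.7783     4,025.5565      12,076.6696
  3     2,187.50     1,930.7226     5,792.1677      23,168.6707
  4     2,187.50     1,852.0120     7,408.0482      37,040.2409
  5    27,187.50    22,079.4859   110,397.4293     662,384.5755
  Σ                 29,973.3201   129,721.5230     738,866.7994
P = 29,973.3201.
Convexity = Σ t(t+1)·PV / [P·(1+y)²] = 738,866.7994 / (29,973.3201 × 1.086806) = 22.68189.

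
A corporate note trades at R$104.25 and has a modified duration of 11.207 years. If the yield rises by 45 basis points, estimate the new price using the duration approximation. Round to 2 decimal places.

R$98.99

Duration approximation: ΔP/P ≈ -D_mod · Δy = -11.207 × (+0.0045) = -0.0504315.
New price ≈ 104.25 × (1 - 0.0504315) = 98.992516125.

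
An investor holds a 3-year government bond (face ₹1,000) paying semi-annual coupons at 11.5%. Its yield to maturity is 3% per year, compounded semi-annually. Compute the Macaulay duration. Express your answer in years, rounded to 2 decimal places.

Periodic yield y = 0.015. Discount each cash flow and weight by its period:
  t   CF        PV=CF/(1+0.015)^t    t·PV
  1        57.50        56.6502        56.6502
  2        57.50        55.8131       111.6261
  3        57.50        54.9882       164.9647
  4        57.50        54.1756       216.7024
  5        57.50        53.3750       266.8748
  6     1,057.50       967.1284     5,802.7702
  Σ                  1,242.1305     6,619.5885
Price P = Σ PV = 1,242.1305.
Macaulay duration = Σ(t·PV) / P = 6,619.5885 / 1,242.1305 = 5.32922 half-year periods.
In years: 5.32922 / 2 = 2.66461 years.

2.66 years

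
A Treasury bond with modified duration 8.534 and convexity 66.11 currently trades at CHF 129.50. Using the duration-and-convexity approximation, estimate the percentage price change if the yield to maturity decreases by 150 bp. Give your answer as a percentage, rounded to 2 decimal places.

+13.54%

Duration effect: -D_mod·Δy = -8.534 × (-0.015) = +0.128010
Convexity effect: ½·C·(Δy)² = 0.5 × 66.11 × (-0.015)² = +0.007437375
ΔP/P ≈ +0.128010 + 0.007437375 = +0.135447375
= +13.5447375%.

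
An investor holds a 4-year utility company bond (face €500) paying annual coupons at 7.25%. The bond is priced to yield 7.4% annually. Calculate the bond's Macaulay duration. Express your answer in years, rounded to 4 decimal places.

3.6113 years

Periodic yield y = 0.074. Discount each cash flow and weight by its year:
  t   CF        PV=CF/(1+0.074)^t    t·PV
  1        36.25        33.7523        33.7523
  2        36.25        31.4267        62.8535
  3        36.25        29.2614        87.7842
  4       536.25       403.0419     1,612.1675
  Σ                    497.4824     1,796.5576
Price P = Σ PV = 497.4824.
Macaulay duration = Σ(t·PV) / P = 1,796.5576 / 497.4824 = 3.61130 years.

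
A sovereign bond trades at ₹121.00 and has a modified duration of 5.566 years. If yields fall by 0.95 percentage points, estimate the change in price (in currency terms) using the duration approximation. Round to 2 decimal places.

+₹6.40

Duration approximation: ΔP/P ≈ -D_mod · Δy = -5.566 × (-0.0095) = +0.052877.
ΔP ≈ 121.00 × (+0.052877) = +6.398117.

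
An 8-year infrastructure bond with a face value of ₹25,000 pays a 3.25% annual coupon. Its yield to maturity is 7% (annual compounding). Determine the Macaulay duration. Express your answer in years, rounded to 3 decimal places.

Periodic yield y = 0.07. Discount each cash flow and weight by its year:
  t   CF        PV=CF/(1+0.07)^t    t·PV
  1       812.50       759.3458       759.3458
  2       812.50       709.6690     1,419.3379
  3       812.50       663.2420     1,989.7261
  4       812.50       619.8524     2,479.4094
  5       812.50       579.3013     2,896.5064
  6       812.50       541.4031     3,248.4183
  7       812.50       505.9842     3,541.8892
  8    25,812.50    15,023.1100   120,184.8801
  Σ                 19,401.9077   136,519.5132
Price P = Σ PV = 19,401.9077.
Macaulay duration = Σ(t·PV) / P = 136,519.5132 / 19,401.9077 = 7.03640 years.

7.036 years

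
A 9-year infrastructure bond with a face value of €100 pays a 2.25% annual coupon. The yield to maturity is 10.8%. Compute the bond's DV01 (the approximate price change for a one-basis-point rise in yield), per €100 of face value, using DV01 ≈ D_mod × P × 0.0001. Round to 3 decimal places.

Periodic yield y = 0.108.
  t   CF        PV=CF/(1+0.108)^t    t·PV
  1         2.25         2.0307         2.0307
  2         2.25         1.8327         3.6655
  3         2.25         1.6541         4.9623
  4         2.25         1.4929         5.9715
  5         2.25         1.3474         6.7368
  6         2.25         1.2160         7.2962
  7         2.25         1.0975         7.6825
  8         2.25         0.9905         7.9242
  9       102.25        40.6261       365.6352
  Σ                     52.2880       411.9048
P = 52.2880; D_Mac = 7.87762 yrs; D_mod = 7.10977 yrs.
DV01 ≈ 7.10977 × 52.2880 × 0.0001 = 0.037176.

€0.037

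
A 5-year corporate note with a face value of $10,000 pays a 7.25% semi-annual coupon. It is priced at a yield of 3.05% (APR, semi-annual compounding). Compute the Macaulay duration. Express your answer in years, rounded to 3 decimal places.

Periodic yield y = 0.01525. Discount each cash flow and weight by its period:
  t   CF        PV=CF/(1+0.01525)^t    t·PV
  1       362.50       357.0549       357.0549
  2       362.50       351.6916       703.3832
  3       362.50       346.4089     1,039.2266
  4       362.50       341.2055     1,364.8220
  5       362.50       336.0803     1,680.4014
  6       362.50       331.0320     1,986.1922
  7       362.50       326.0596     2,282.4174
  8       362.50       321.1619     2,569.2952
  9       362.50       316.3378     2,847.0398
  10   10,362.50     8,907.0638    89,070.6378
  Σ                 11,934.0963   103,900.4705
Price P = Σ PV = 11,934.0963.
Macaulay duration = Σ(t·PV) / P = 103,900.4705 / 11,934.0963 = 8.70619 half-year periods.
In years: 8.70619 / 2 = 4.35309 years.

4.353 years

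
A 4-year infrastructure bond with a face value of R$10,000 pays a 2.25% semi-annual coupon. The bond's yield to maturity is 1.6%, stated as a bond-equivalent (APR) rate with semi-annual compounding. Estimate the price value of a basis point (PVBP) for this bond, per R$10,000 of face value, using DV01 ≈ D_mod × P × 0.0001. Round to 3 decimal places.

R$3.915

Periodic yield y = 0.008.
  t   CF        PV=CF/(1+0.008)^t    t·PV
  1       112.50       111.6071       111.6071
  2       112.50       110.7214       221.4427
  3       112.50       109.8426       329.5279
  4       112.50       108.9709       435.8835
  5       112.50       108.1060       540.5301
  6       112.50       107.2480       643.4882
  7       112.50       106.3969       744.7780
  8    10,112.50     9,487.9913    75,903.9304
  Σ                 10,250.8842    78,931.1879
P = 10,250.8842; D_Mac = 7.69994 half-year periods = 3.84997 yrs; D_mod = 3.81941 yrs.
DV01 ≈ 3.81941 × 10,250.8842 × 0.0001 = 3.915237.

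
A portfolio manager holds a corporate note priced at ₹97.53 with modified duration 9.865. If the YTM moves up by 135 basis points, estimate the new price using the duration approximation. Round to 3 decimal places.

₹84.541

Duration approximation: ΔP/P ≈ -D_mod · Δy = -9.865 × (+0.0135) = -0.1331775.
New price ≈ 97.53 × (1 - 0.1331775) = 84.541198425.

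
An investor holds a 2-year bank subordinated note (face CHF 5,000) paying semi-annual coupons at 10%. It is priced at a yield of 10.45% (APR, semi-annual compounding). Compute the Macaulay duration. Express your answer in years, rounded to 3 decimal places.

1.861 years

Periodic yield y = 0.05225. Discount each cash flow and weight by its period:
  t   CF        PV=CF/(1+0.05225)^t    t·PV
  1       250.00       237.5861       237.5861
  2       250.00       225.7887       451.5773
  3       250.00       214.5770       643.7311
  4     5,250.00     4,282.3639    17,129.4555
  Σ                  4,960.3157    18,462.3500
Price P = Σ PV = 4,960.3157.
Macaulay duration = Σ(t·PV) / P = 18,462.3500 / 4,960.3157 = 3.72201 half-year periods.
In years: 3.72201 / 2 = 1.86101 years.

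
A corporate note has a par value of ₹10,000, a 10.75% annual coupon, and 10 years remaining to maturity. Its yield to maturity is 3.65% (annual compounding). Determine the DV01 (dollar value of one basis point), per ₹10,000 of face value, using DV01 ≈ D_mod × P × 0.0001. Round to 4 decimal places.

₹11.1969

Periodic yield y = 0.0365.
  t   CF        PV=CF/(1+0.0365)^t    t·PV
  1     1,075.00     1,037.1442     1,037.1442
  2     1,075.00     1,000.6215     2,001.2431
  3     1,075.00       965.3850     2,896.1550
  4     1,075.00       931.3893     3,725.5572
  5     1,075.00       898.5907     4,492.9536
  6     1,075.00       866.9472     5,201.6829
  7     1,075.00       836.4179     5,854.9253
  8     1,075.00       806.9637     6,455.7098
  9     1,075.00       778.5468     7,006.9209
  10   11,075.00     7,738.3910    77,383.9102
  Σ                 15,860.3974   116,056.2022
P = 15,860.3974; D_Mac = 7.31736 yrs; D_mod = 7.05968 yrs.
DV01 ≈ 7.05968 × 15,860.3974 × 0.0001 = 11.196932.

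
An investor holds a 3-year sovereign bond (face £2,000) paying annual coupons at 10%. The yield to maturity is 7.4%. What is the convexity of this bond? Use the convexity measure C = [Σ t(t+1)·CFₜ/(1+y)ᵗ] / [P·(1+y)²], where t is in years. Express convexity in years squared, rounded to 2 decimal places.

With y = 0.074:
  t   CF        PV=CF/(1+0.074)^t    t·PV        t(t+1)·PV
  1       200.00       186.2197       186.2197         372.4395
  2       200.00       173.3890       346.7779       1,040.3337
  3     2,200.00     1,775.8645     5,327.5936      21,310.3745
  Σ                  2,135.4732     5,860.5913      22,723.1478
P = 2,135.4732.
Convexity = Σ t(t+1)·PV / [P·(1+y)²] = 22,723.1478 / (2,135.4732 × 1.153476) = 9.22499.

9.22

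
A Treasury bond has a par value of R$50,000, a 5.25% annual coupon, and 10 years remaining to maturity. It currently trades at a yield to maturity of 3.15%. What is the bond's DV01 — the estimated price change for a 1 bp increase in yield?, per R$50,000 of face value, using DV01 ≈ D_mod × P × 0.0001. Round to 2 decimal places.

Periodic yield y = 0.0315.
  t   CF        PV=CF/(1+0.0315)^t    t·PV
  1     2,625.00     2,544.8376     2,544.8376
  2     2,625.00     2,467.1232     4,934.2465
  3     2,625.00     2,391.7821     7,175.3463
  4     2,625.00     2,318.7417     9,274.9669
  5     2,625.00     2,247.9319    11,239.6594
  6     2,625.00     2,179.2844    13,075.7065
  7     2,625.00     2,112.7333    14,789.1332
  8     2,625.00     2,048.2146    16,385.7165
  9     2,625.00     1,985.6661    17,870.9947
  10   52,625.00    38,592.2221   385,922.2212
  Σ                 58,888.5371   483,212.8289
P = 58,888.5371; D_Mac = 8.20555 yrs; D_mod = 7.95497 yrs.
DV01 ≈ 7.95497 × 58,888.5371 × 0.0001 = 46.845645.

R$46.85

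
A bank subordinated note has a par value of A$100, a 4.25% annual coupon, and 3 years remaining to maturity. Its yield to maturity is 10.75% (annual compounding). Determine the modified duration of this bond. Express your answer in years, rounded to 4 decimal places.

2.5891 years

Periodic yield y = 0.1075. First find Macaulay duration:
  t   CF        PV=CF/(1+0.1075)^t    t·PV
  1         4.25         3.8375         3.8375
  2         4.25         3.4650         6.9300
  3       104.25        76.7441       230.2322
  Σ                     84.0465       240.9997
P = 84.0465; Macaulay duration = 240.9997 / 84.0465 = 2.86746 years.
Modified duration = D_Mac / (1 + y) = 2.86746 / 1.1075 = 2.58912 years.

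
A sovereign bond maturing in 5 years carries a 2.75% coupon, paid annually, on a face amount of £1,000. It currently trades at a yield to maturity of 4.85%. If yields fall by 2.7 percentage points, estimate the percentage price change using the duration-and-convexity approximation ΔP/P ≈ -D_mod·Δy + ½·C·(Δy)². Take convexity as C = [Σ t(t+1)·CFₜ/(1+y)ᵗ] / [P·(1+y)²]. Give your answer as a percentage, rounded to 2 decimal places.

With y = 0.0485:
  t   CF        PV=CF/(1+0.0485)^t    t·PV        t(t+1)·PV
  1        27.50        26.2279        26.2279          52.4559
  2        27.50        25.0147        50.0295         150.0884
  3        27.50        23.8576        71.5729         286.2916
  4        27.50        22.7541        91.0163         455.0813
  5     1,027.50       810.8484     4,054.2419      24,325.4516
  Σ                    908.7028     4,293.0885      25,269.3687
P = 908.7028; D_Mac = 4.72441 yrs; D_mod = 4.50588 yrs; C = 25.29506.
Duration effect: -4.50588 × (-0.027) = +0.121659
Convexity effect: 0.5 × 25.29506 × (-0.027)² = +0.0092200
ΔP/P ≈ +0.121659 + 0.0092200 = +0.130879 = +13.0879%.

+13.09%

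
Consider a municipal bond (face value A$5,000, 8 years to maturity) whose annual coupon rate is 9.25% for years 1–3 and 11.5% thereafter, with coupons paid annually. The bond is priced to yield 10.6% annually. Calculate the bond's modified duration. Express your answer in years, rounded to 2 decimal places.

5.34 years

Periodic yield y = 0.106. First find Macaulay duration:
  t   CF        PV=CF/(1+0.106)^t    t·PV
  1       462.50       418.1736       418.1736
  2       462.50       378.0955       756.1910
  3       462.50       341.8585     1,025.5754
  4       575.00       384.2796     1,537.1184
  5       575.00       347.4499     1,737.2496
  6       575.00       314.1500     1,884.9001
  7       575.00       284.0416     1,988.2912
  8     5,575.00     2,490.0259    19,920.2068
  Σ                  4,958.0745    29,267.7061
P = 4,958.0745; Macaulay duration = 29,267.7061 / 4,958.0745 = 5.90304 years.
Modified duration = D_Mac / (1 + y) = 5.90304 / 1.106 = 5.33729 years.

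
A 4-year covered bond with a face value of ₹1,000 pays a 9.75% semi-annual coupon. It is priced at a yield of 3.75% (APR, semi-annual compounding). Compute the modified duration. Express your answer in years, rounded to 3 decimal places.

Periodic yield y = 0.01875. First find Macaulay duration:
  t   CF        PV=CF/(1+0.01875)^t    t·PV
  1        48.75        47.8528        47.8528
  2        48.75        46.9720        93.9441
  3        48.75        46.1075       138.3226
  4        48.75        45.2589       181.0357
  5        48.75        44.4259       222.1296
  6        48.75        43.6083       261.6496
  7        48.75        42.8057       299.6397
  8     1,048.75       903.9221     7,231.3767
  Σ                  1,220.9532     8,475.9507
P = 1,220.9532; Macaulay duration = 8,475.9507 / 1,220.9532 = 6.94208 half-year periods = 3.47104 years.
Modified duration = D_Mac / (1 + y) = 3.47104 / 1.01875 = 3.40715 years.

3.407 years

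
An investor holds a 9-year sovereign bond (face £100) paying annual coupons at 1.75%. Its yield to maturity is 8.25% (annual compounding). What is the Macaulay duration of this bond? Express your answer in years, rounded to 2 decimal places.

Periodic yield y = 0.0825. Discount each cash flow and weight by its year:
  t   CF        PV=CF/(1+0.0825)^t    t·PV
  1         1.75         1.6166         1.6166
  2         1.75         1.4934         2.9868
  3         1.75         1.3796         4.1388
  4         1.75         1.2745         5.0978
  5         1.75         1.1773         5.8867
  6         1.75         1.0876         6.5256
  7         1.75         1.0047         7.0330
  8         1.75         0.9281         7.4251
  9       101.75        49.8521       448.6687
  Σ                     59.8140       489.3793
Price P = Σ PV = 59.8140.
Macaulay duration = Σ(t·PV) / P = 489.3793 / 59.8140 = 8.18169 years.

8.18 years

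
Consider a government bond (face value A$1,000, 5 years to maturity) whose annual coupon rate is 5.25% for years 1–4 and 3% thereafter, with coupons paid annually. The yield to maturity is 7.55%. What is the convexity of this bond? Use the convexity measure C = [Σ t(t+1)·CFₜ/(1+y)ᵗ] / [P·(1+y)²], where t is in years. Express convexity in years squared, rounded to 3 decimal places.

22.437

With y = 0.0755:
  t   CF        PV=CF/(1+0.0755)^t    t·PV        t(t+1)·PV
  1        52.50        48.8145        48.8145          97.6290
  2        52.50        45.3877        90.7755         272.3264
  3        52.50        42.2015       126.6046         506.4182
  4        52.50        39.2390       156.9559         784.7795
  5     1,030.00       715.7892     3,578.9461      21,473.6765
  Σ                    891.4319     4,002.0965      23,134.8296
P = 891.4319.
Convexity = Σ t(t+1)·PV / [P·(1+y)²] = 23,134.8296 / (891.4319 × 1.156700) = 22.43661.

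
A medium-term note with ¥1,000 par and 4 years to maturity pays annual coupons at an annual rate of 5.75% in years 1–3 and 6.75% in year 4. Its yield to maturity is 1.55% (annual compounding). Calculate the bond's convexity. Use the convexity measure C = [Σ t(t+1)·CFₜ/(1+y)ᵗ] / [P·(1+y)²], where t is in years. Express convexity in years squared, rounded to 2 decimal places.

With y = 0.0155:
  t   CF        PV=CF/(1+0.0155)^t    t·PV        t(t+1)·PV
  1        57.50        56.6224        56.6224         113.2447
  2        57.50        55.7581       111.5162         334.5486
  3        57.50        54.9070       164.7211         658.8845
  4     1,067.50     1,003.8023     4,015.2091      20,076.0454
  Σ                  1,171.0898     4,348.0688      21,182.7232
P = 1,171.0898.
Convexity = Σ t(t+1)·PV / [P·(1+y)²] = 21,182.7232 / (1,171.0898 × 1.031240) = 17.54009.

17.54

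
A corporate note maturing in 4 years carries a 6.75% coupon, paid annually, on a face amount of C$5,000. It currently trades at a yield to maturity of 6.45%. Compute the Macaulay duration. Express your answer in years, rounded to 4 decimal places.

3.6384 years

Periodic yield y = 0.0645. Discount each cash flow and weight by its year:
  t   CF        PV=CF/(1+0.0645)^t    t·PV
  1       337.50       317.0503       317.0503
  2       337.50       297.8396       595.6792
  3       337.50       279.7930       839.3789
  4     5,337.50     4,156.7626    16,627.0505
  Σ                  5,051.4454    18,379.1589
Price P = Σ PV = 5,051.4454.
Macaulay duration = Σ(t·PV) / P = 18,379.1589 / 5,051.4454 = 3.63840 years.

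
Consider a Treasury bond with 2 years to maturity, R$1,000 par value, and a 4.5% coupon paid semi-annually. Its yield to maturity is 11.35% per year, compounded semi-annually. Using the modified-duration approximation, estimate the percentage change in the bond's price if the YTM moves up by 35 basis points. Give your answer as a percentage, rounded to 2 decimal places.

Periodic yield y = 0.05675. Modified duration first:
  t   CF        PV=CF/(1+0.05675)^t    t·PV
  1        22.50        21.2917        21.2917
  2        22.50        20.1483        40.2966
  3        22.50        19.0663        57.1988
  4     1,022.50       819.9253     3,279.7012
  Σ                    880.4316     3,398.4883
P = 880.4316; D_Mac = 3.86003 half-year periods = 1.93001 yrs; D_mod = 1.93001/(1+0.05675) = 1.82637 yrs.
ΔP/P ≈ -D_mod · Δy = -1.82637 × (+0.0035) = -0.006392 = -0.6392%.

-0.64%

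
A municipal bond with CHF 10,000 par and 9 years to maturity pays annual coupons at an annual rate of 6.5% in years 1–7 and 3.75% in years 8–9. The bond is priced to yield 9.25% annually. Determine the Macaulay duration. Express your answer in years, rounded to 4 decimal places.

6.8360 years

Periodic yield y = 0.0925. Discount each cash flow and weight by its year:
  t   CF        PV=CF/(1+0.0925)^t    t·PV
  1       650.00       594.9657       594.9657
  2       650.00       544.5910     1,089.1820
  3       650.00       498.4815     1,495.4444
  4       650.00       456.2759     1,825.1038
  5       650.00       417.6439     2,088.2194
  6       650.00       382.2827     2,293.6964
  7       650.00       349.9155     2,449.4088
  8       375.00       184.7820     1,478.2561
  9    10,375.00     4,679.4531    42,115.0775
  Σ                  8,108.3913    55,429.3542
Price P = Σ PV = 8,108.3913.
Macaulay duration = Σ(t·PV) / P = 55,429.3542 / 8,108.3913 = 6.83605 years.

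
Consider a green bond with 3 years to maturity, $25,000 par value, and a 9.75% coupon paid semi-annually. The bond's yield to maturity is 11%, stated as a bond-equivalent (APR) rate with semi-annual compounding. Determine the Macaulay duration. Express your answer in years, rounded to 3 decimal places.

Periodic yield y = 0.055. Discount each cash flow and weight by its period:
  t   CF        PV=CF/(1+0.055)^t    t·PV
  1     1,218.75     1,155.2133     1,155.2133
  2     1,218.75     1,094.9889     2,189.9778
  3     1,218.75     1,037.9042     3,113.7125
  4     1,218.75       983.7954     3,935.1816
  5     1,218.75       932.5075     4,662.5375
  6    26,218.75    19,015.0392   114,090.2351
  Σ                 24,219.4484   129,146.8577
Price P = Σ PV = 24,219.4484.
Macaulay duration = Σ(t·PV) / P = 129,146.8577 / 24,219.4484 = 5.33236 half-year periods.
In years: 5.33236 / 2 = 2.66618 years.

2.666 years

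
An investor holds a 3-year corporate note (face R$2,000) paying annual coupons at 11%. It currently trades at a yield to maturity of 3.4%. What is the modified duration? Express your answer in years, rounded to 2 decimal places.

2.65 years

Periodic yield y = 0.034. First find Macaulay duration:
  t   CF        PV=CF/(1+0.034)^t    t·PV
  1       220.00       212.7660       212.7660
  2       220.00       205.7698       411.5396
  3     2,220.00     2,008.1278     6,024.3835
  Σ                  2,426.6636     6,648.6891
P = 2,426.6636; Macaulay duration = 6,648.6891 / 2,426.6636 = 2.73985 years.
Modified duration = D_Mac / (1 + y) = 2.73985 / 1.034 = 2.64976 years.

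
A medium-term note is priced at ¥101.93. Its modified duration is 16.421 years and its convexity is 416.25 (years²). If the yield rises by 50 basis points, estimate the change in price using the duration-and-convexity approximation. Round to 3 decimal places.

Duration effect: -D_mod·Δy = -16.421 × (+0.005) = -0.082105
Convexity effect: ½·C·(Δy)² = 0.5 × 416.25 × (0.005)² = +0.005203125
ΔP/P ≈ -0.082105 + 0.005203125 = -0.076901875
ΔP ≈ 101.93 × (-0.076901875) = -7.83860811875.

-¥7.839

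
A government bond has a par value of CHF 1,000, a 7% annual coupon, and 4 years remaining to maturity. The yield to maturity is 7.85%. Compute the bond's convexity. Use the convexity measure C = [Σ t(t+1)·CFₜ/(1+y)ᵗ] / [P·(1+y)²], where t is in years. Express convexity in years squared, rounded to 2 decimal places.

15.02

With y = 0.0785:
  t   CF        PV=CF/(1+0.0785)^t    t·PV        t(t+1)·PV
  1        70.00        64.9050        64.9050         129.8099
  2        70.00        60.1808       120.3615         361.0846
  3        70.00        55.8004       167.4013         669.6052
  4     1,070.00       790.8665     3,163.4660      15,817.3300
  Σ                    971.7527     3,516.1338      16,977.8298
P = 971.7527.
Convexity = Σ t(t+1)·PV / [P·(1+y)²] = 16,977.8298 / (971.7527 × 1.163162) = 15.02056.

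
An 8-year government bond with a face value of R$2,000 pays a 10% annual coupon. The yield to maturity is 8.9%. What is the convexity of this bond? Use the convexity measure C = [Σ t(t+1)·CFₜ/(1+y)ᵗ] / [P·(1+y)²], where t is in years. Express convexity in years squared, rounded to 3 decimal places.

With y = 0.089:
  t   CF        PV=CF/(1+0.089)^t    t·PV        t(t+1)·PV
  1       200.00       183.6547       183.6547         367.3095
  2       200.00       168.6453       337.2906       1,011.8718
  3       200.00       154.8625       464.5876       1,858.3504
  4       200.00       142.2062       568.8247       2,844.1236
  5       200.00       130.5842       652.9209       3,917.5257
  6       200.00       119.9120       719.4721       5,036.3048
  7       200.00       110.1120       770.7843       6,166.2746
  8     2,200.00     1,112.2429     8,897.9432      80,081.4889
  Σ                  2,122.2199    12,595.4783     101,283.2493
P = 2,122.2199.
Convexity = Σ t(t+1)·PV / [P·(1+y)²] = 101,283.2493 / (2,122.2199 × 1.185921) = 40.24311.

40.243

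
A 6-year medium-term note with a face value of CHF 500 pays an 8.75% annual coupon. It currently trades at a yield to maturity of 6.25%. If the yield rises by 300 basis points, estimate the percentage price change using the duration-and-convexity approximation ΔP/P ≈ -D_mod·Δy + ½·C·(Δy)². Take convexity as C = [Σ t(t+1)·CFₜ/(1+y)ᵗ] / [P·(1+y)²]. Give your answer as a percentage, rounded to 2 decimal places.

With y = 0.0625:
  t   CF        PV=CF/(1+0.0625)^t    t·PV        t(t+1)·PV
  1        43.75        41.1765        41.1765          82.3529
  2        43.75        38.7543        77.5087         232.5260
  3        43.75        36.4747       109.4240         437.6959
  4        43.75        34.3291       137.3164         686.5818
  5        43.75        32.3097       161.5487         969.2920
  6       543.75       377.9424     2,267.6545      15,873.5816
  Σ                    560.9867     2,794.6286      18,282.0302
P = 560.9867; D_Mac = 4.98163 yrs; D_mod = 4.68859 yrs; C = 28.86782.
Duration effect: -4.68859 × (+0.03) = -0.140658
Convexity effect: 0.5 × 28.86782 × (0.03)² = +0.0129905
ΔP/P ≈ -0.140658 + 0.0129905 = -0.127667 = -12.7667%.

-12.77%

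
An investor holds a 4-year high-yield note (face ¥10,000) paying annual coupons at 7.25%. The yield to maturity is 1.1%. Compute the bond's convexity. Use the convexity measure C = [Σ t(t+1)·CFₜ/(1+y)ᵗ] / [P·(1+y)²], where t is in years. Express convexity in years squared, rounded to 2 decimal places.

With y = 0.011:
  t   CF        PV=CF/(1+0.011)^t    t·PV        t(t+1)·PV
  1       725.00       717.1118       717.1118       1,434.2235
  2       725.00       709.3094     1,418.6187       4,255.8562
  3       725.00       701.5919     2,104.7756       8,419.1023
  4    10,725.00    10,265.7972    41,063.1886     205,315.9430
  Σ                 12,393.8101    45,303.6947     219,425.1251
P = 12,393.8101.
Convexity = Σ t(t+1)·PV / [P·(1+y)²] = 219,425.1251 / (12,393.8101 × 1.022121) = 17.32125.

17.32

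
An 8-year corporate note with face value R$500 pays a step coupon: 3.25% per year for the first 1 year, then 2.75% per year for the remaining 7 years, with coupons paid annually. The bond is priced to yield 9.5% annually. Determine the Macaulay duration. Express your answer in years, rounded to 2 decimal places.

Periodic yield y = 0.095. Discount each cash flow and weight by its year:
  t   CF        PV=CF/(1+0.095)^t    t·PV
  1        16.25        14.8402        14.8402
  2        13.75        11.4677        22.9353
  3        13.75        10.4727        31.4182
  4        13.75         9.5641        38.2566
  5        13.75         8.7344        43.6719
  6        13.75         7.9766        47.8596
  7        13.75         7.2846        50.9920
  8       513.75       248.5644     1,988.5150
  Σ                    318.9046     2,238.4888
Price P = Σ PV = 318.9046.
Macaulay duration = Σ(t·PV) / P = 2,238.4888 / 318.9046 = 7.01930 years.

7.02 years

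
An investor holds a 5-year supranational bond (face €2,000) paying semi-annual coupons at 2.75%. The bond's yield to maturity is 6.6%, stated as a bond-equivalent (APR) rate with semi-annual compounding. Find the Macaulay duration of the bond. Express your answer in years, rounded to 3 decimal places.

4.672 years

Periodic yield y = 0.033. Discount each cash flow and weight by its period:
  t   CF        PV=CF/(1+0.033)^t    t·PV
  1        27.50        26.6215        26.6215
  2        27.50        25.7710        51.5421
  3        27.50        24.9478        74.8433
  4        27.50        24.1508        96.6032
  5        27.50        23.3793       116.8964
  6        27.50        22.6324       135.7944
  7        27.50        21.9094       153.3658
  8        27.50        21.2095       169.6759
  9        27.50        20.5319       184.7874
  10    2,027.50     1,465.4049    14,654.0493
  Σ                  1,676.5585    15,664.1792
Price P = Σ PV = 1,676.5585.
Macaulay duration = Σ(t·PV) / P = 15,664.1792 / 1,676.5585 = 9.34306 half-year periods.
In years: 9.34306 / 2 = 4.67153 years.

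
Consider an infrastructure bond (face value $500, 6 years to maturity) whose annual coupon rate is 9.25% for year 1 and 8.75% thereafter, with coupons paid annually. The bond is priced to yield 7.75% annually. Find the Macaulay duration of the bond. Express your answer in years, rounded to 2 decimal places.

4.92 years

Periodic yield y = 0.0775. Discount each cash flow and weight by its year:
  t   CF        PV=CF/(1+0.0775)^t    t·PV
  1        46.25        42.9234        42.9234
  2        43.75        37.6828        75.3657
  3        43.75        34.9725       104.9174
  4        43.75        32.4570       129.8282
  5        43.75        30.1225       150.6127
  6       543.75       347.4526     2,084.7157
  Σ                    525.6109     2,588.3631
Price P = Σ PV = 525.6109.
Macaulay duration = Σ(t·PV) / P = 2,588.3631 / 525.6109 = 4.92448 years.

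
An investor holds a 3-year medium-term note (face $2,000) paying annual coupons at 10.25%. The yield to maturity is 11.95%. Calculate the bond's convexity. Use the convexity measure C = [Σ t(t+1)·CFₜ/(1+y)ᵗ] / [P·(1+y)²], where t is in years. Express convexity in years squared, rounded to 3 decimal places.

8.405

With y = 0.1195:
  t   CF        PV=CF/(1+0.1195)^t    t·PV        t(t+1)·PV
  1       205.00       183.1175       183.1175         366.2349
  2       205.00       163.5708       327.1415         981.4245
  3     2,205.00     1,571.5793     4,714.7379      18,858.9516
  Σ                  1,918.2675     5,224.9969      20,206.6111
P = 1,918.2675.
Convexity = Σ t(t+1)·PV / [P·(1+y)²] = 20,206.6111 / (1,918.2675 × 1.253280) = 8.40497.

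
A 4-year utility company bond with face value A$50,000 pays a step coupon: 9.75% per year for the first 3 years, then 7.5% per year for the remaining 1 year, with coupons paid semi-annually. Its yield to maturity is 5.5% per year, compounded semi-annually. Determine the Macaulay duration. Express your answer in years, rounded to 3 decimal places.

3.448 years

Periodic yield y = 0.0275. Discount each cash flow and weight by its period:
  t   CF        PV=CF/(1+0.0275)^t    t·PV
  1     2,437.50     2,372.2628     2,372.2628
  2     2,437.50     2,308.7716     4,617.5431
  3     2,437.50     2,246.9796     6,740.9388
  4     2,437.50     2,186.8415     8,747.3659
  5     2,437.50     2,128.3129    10,641.5644
  6     2,437.50     2,071.3507    12,428.1044
  7     1,875.00     1,550.7024    10,854.9168
  8    51,875.00    41,754.5171   334,036.1368
  Σ                 56,619.7385   390,438.8329
Price P = Σ PV = 56,619.7385.
Macaulay duration = Σ(t·PV) / P = 390,438.8329 / 56,619.7385 = 6.89581 half-year periods.
In years: 6.89581 / 2 = 3.44790 years.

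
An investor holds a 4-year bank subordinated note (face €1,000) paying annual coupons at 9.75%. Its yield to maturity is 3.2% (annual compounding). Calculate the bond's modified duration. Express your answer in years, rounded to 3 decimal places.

Periodic yield y = 0.032. First find Macaulay duration:
  t   CF        PV=CF/(1+0.032)^t    t·PV
  1        97.50        94.4767        94.4767
  2        97.50        91.5472       183.0945
  3        97.50        88.7086       266.1257
  4     1,097.50       967.5775     3,870.3098
  Σ                  1,242.3100     4,414.0067
P = 1,242.3100; Macaulay duration = 4,414.0067 / 1,242.3100 = 3.55306 years.
Modified duration = D_Mac / (1 + y) = 3.55306 / 1.032 = 3.44289 years.

3.443 years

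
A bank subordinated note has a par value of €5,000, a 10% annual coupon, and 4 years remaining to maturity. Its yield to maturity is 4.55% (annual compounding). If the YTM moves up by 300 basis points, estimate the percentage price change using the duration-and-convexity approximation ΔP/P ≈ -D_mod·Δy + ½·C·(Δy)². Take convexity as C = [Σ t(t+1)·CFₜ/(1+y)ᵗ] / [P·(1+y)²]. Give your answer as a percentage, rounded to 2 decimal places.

-9.44%

With y = 0.0455:
  t   CF        PV=CF/(1+0.0455)^t    t·PV        t(t+1)·PV
  1       500.00       478.2401       478.2401         956.4802
  2       500.00       457.4271       914.8543       2,744.5628
  3       500.00       437.5200     1,312.5599       5,250.2398
  4     5,500.00     4,603.2710    18,413.0839      92,065.4195
  Σ                  5,976.4582    21,118.7382     101,016.7023
P = 5,976.4582; D_Mac = 3.53365 yrs; D_mod = 3.37987 yrs; C = 15.46327.
Duration effect: -3.37987 × (+0.03) = -0.101396
Convexity effect: 0.5 × 15.46327 × (0.03)² = +0.0069585
ΔP/P ≈ -0.101396 + 0.0069585 = -0.094438 = -9.4438%.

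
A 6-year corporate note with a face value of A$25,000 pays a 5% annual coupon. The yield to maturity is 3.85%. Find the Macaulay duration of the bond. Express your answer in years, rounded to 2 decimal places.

5.35 years

Periodic yield y = 0.0385. Discount each cash flow and weight by its year:
  t   CF        PV=CF/(1+0.0385)^t    t·PV
  1     1,250.00     1,203.6591     1,203.6591
  2     1,250.00     1,159.0362     2,318.0725
  3     1,250.00     1,116.0676     3,348.2029
  4     1,250.00     1,074.6920     4,298.7679
  5     1,250.00     1,034.8502     5,174.2512
  6    26,250.00    20,926.1967   125,557.1800
  Σ                 26,514.5019   141,900.1336
Price P = Σ PV = 26,514.5019.
Macaulay duration = Σ(t·PV) / P = 141,900.1336 / 26,514.5019 = 5.35179 years.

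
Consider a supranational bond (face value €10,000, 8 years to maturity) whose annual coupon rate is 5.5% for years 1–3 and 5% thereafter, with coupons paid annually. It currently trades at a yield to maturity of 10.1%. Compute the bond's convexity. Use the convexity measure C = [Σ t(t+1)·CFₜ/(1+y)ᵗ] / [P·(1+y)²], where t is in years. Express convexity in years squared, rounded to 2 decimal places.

With y = 0.101:
  t   CF        PV=CF/(1+0.101)^t    t·PV        t(t+1)·PV
  1       550.00       499.5459       499.5459         999.0917
  2       550.00       453.7201       907.4403       2,722.3208
  3       550.00       412.0982     1,236.2946       4,945.1786
  4       500.00       340.2677     1,361.0708       6,805.3540
  5       500.00       309.0533     1,545.2666       9,271.5995
  6       500.00       280.7024     1,684.2143      11,789.4998
  7       500.00       254.9522     1,784.6654      14,277.3235
  8    10,500.00     4,862.8486    38,902.7887     350,125.0983
  Σ                  7,413.1884    47,921.2866     400,935.4662
P = 7,413.1884.
Convexity = Σ t(t+1)·PV / [P·(1+y)²] = 400,935.4662 / (7,413.1884 × 1.212201) = 44.61643.

44.62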